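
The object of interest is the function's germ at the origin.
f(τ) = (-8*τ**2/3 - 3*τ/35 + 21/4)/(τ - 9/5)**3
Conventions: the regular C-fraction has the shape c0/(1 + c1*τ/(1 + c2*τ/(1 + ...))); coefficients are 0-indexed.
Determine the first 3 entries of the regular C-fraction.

The regular C-fraction coefficients are [-875/972, -1213/735, 2280157/2674665].

Taylor coefficients (expand at 0): a_0 = -875/972, a_1 = -30325/20412, a_2 = -108875/91854.
c0 = a_0 = -875/972. Peel one level at a time: if S = 1 + c*τ/S' with S'(0) = 1, then c is the τ-coefficient of S and S' = c*τ/(S - 1).
S_1 = c0/f = 1 + (-1213/735)*τ + (2280157/1620675)*τ^2 + ...; c1 = -1213/735.
S_2 = c1*τ/(S_1 - 1) = 1 + (2280157/2674665)*τ + ...; c2 = 2280157/2674665.


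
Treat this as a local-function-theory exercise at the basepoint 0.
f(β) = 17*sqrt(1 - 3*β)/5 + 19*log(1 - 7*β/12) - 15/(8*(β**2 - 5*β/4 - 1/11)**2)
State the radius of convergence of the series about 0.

The radius of convergence is -5/8 + (1/88)*sqrt(3729).

Denominator factor (β**2 - 5*β/4 - 1/11)^2: discriminant 339/176, real irrational roots 5/8 + (1/88)*sqrt(3729) and 5/8 - (1/88)*sqrt(3729); poles of order 2, moduli 5/8 + (1/88)*sqrt(3729) and -5/8 + (1/88)*sqrt(3729).
Branch term (17/5)*sqrt(1 - β/(1/3)): its argument vanishes at β = 1/3, a square-root branch point, modulus 1/3.
Branch term (19)*log(1 - β/(12/7)): its argument vanishes at β = 12/7, a logarithmic branch point, modulus 12/7.
The radius of convergence is the smallest modulus among the singular points: -5/8 + (1/88)*sqrt(3729).


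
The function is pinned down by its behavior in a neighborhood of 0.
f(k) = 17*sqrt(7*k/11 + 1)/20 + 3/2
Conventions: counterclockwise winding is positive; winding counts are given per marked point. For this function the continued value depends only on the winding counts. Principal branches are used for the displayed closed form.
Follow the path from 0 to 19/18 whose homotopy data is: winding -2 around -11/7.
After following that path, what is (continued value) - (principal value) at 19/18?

The rational part is single-valued and drops out of the difference; each branch term changes only by its own monodromy.
(17/20)*sqrt(1 - k/(-11/7)): winding -2 is even, the square root returns to the same sheet, contribution 0.
Summing the contributions at k = 19/18 gives 0.

Continued minus principal equals 0.


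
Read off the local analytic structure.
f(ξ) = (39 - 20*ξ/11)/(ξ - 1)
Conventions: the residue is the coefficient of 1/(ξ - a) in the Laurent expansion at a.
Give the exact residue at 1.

The residue is 409/11.

At the order-1 pole 1 set g(ξ) = (ξ - (1))*f(ξ) = 39 - 20*ξ/11.
Simple pole: residue = g(a) at a = 1, which is 409/11.


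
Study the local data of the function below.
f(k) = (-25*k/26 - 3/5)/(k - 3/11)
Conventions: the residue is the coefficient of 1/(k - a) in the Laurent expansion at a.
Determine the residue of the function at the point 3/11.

The residue is -1233/1430.

At the order-1 pole 3/11 set g(k) = (k - (3/11))*f(k) = -25*k/26 - 3/5.
Simple pole: residue = g(a) at a = 3/11, which is -1233/1430.


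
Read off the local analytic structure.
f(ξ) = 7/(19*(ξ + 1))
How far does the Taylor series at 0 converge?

The radius of convergence is 1.

Denominator factor (ξ + 1): pole of order 1 at -1, modulus 1.
The radius of convergence is the smallest modulus among the singular points: 1.


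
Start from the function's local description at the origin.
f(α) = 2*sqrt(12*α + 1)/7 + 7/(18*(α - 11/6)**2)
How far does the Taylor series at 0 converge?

The radius of convergence is 1/12.

Denominator factor (α - 11/6)^2: pole of order 2 at 11/6, modulus 11/6.
Branch term (2/7)*sqrt(1 - α/(-1/12)): its argument vanishes at α = -1/12, a square-root branch point, modulus 1/12.
The radius of convergence is the smallest modulus among the singular points: 1/12.


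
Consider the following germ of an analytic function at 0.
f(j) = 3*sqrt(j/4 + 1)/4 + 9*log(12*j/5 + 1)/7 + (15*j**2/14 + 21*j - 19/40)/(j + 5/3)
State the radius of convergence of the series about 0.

The radius of convergence is 5/12.

Denominator factor (j + 5/3): pole of order 1 at -5/3, modulus 5/3.
Branch term (3/4)*sqrt(1 - j/(-4)): its argument vanishes at j = -4, a square-root branch point, modulus 4.
Branch term (9/7)*log(1 - j/(-5/12)): its argument vanishes at j = -5/12, a logarithmic branch point, modulus 5/12.
The radius of convergence is the smallest modulus among the singular points: 5/12.


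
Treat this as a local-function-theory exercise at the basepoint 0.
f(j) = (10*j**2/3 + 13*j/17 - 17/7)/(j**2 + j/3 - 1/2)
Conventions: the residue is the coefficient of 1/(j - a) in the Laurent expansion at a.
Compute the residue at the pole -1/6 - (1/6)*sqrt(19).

The residue is -53/306 + (4525/40698)*sqrt(19).

The factor j**2 + j/3 - 1/2 splits as (j - a)(j - a') with a = -1/6 - (1/6)*sqrt(19), a' = -1/6 + (1/6)*sqrt(19). At the order-1 pole a set g(j) = (j - a)*f(j) = [10*j**2/3 + 13*j/17 - 17/7] / (j - a').
Simple pole: residue = g(a) at a = -1/6 - (1/6)*sqrt(19), which is -53/306 + (4525/40698)*sqrt(19).


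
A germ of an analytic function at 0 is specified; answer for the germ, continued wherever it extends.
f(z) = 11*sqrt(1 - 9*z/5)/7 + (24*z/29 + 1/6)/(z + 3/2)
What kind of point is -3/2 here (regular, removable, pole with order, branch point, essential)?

The point is a pole of order 1.

The denominator factor z + 3/2 vanishes at -3/2 and appears to the power 1; the numerator there equals -187/174, nonzero, and no other factor vanishes.
The branch terms are analytic at this point.
Hence a pole whose order is the multiplicity, 1.


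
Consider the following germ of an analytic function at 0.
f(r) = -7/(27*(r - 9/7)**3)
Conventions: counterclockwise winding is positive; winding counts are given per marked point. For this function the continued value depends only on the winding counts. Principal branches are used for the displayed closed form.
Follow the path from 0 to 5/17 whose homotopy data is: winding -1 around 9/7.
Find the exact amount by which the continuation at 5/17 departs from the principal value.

Continued minus principal equals 0.

The function is rational, hence single-valued: continuing it around any pole returns the same value, so the difference is 0.


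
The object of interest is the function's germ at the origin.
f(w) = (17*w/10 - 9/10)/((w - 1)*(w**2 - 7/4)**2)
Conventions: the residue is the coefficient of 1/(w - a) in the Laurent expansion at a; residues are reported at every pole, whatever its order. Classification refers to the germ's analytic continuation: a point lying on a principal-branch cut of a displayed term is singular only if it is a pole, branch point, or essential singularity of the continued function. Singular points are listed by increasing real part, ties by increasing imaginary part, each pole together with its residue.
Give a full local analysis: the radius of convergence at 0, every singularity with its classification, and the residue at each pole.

Radius of convergence at 0: 1.
At -(1/2)*sqrt(7): a pole of order 2; residue -32/45 + (697/2205)*sqrt(7).
At 1: a pole of order 1; residue 64/45.
At (1/2)*sqrt(7): a pole of order 2; residue -32/45 - (697/2205)*sqrt(7).

Denominator factor (w - 1): pole of order 1 at 1, modulus 1.
Denominator factor (w**2 - 7/4)^2: discriminant 7, real irrational roots (1/2)*sqrt(7) and -(1/2)*sqrt(7); poles of order 2, moduli (1/2)*sqrt(7) and (1/2)*sqrt(7).
The radius of convergence is the smallest modulus among the singular points: 1.
The factor w**2 - 7/4 splits as (w - a)(w - a') with a = -(1/2)*sqrt(7), a' = (1/2)*sqrt(7). At the order-2 pole a set g(w) = (w - a)^2*f(w) = [(17*w/10 - 9/10)/(w - 1)] / (w - a')^2.
Order-2 pole: residue = g'(a); g'(-(1/2)*sqrt(7)) = -32/45 + (697/2205)*sqrt(7), so the residue is -32/45 + (697/2205)*sqrt(7).
At the order-1 pole 1 set g(w) = (w - (1))*f(w) = (17*w/10 - 9/10)/(w**2 - 7/4)**2.
Simple pole: residue = g(a) at a = 1, which is 64/45.
The factor w**2 - 7/4 splits as (w - a)(w - a') with a = (1/2)*sqrt(7), a' = -(1/2)*sqrt(7). At the order-2 pole a set g(w) = (w - a)^2*f(w) = [(17*w/10 - 9/10)/(w - 1)] / (w - a')^2.
Order-2 pole: residue = g'(a); g'((1/2)*sqrt(7)) = -32/45 - (697/2205)*sqrt(7), so the residue is -32/45 - (697/2205)*sqrt(7).
List the singular points by increasing real part (a conjugate pair: the negative imaginary part first).


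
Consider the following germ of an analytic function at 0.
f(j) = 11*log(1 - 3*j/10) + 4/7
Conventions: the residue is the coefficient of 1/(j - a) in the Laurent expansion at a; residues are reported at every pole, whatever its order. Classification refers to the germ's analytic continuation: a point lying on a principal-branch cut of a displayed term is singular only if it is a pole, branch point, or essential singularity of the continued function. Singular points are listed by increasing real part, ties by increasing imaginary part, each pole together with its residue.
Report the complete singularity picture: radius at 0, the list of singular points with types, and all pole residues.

Branch term (11)*log(1 - j/(10/3)): its argument vanishes at j = 10/3, a logarithmic branch point, modulus 10/3.
The radius of convergence is the smallest modulus among the singular points: 10/3.

Radius of convergence at 0: 10/3.
At 10/3: a logarithmic branch point.


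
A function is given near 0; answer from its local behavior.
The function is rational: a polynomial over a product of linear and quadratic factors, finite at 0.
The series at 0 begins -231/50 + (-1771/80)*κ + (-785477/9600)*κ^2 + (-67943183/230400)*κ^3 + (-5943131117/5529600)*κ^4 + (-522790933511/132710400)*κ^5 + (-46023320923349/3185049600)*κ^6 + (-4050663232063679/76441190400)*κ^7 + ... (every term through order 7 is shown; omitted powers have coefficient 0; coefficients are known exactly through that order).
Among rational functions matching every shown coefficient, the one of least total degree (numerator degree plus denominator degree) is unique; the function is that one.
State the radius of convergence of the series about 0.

No rational of total degree below 3 reproduces all 8 coefficients; solving the [0/3] Pade equations on them gives f(κ) = 28/(25*(κ - 3/11)*(κ**2 - κ + 8/9)), whose expansion matches every shown term.
Denominator factor (κ**2 - κ + 8/9): discriminant -23/9, complex-conjugate roots (1/2) + ((1/6)*sqrt(23))*i and (1/2) - ((1/6)*sqrt(23))*i; poles of order 1, moduli (2/3)*sqrt(2) and (2/3)*sqrt(2).
Denominator factor (κ - 3/11): pole of order 1 at 3/11, modulus 3/11.
The radius of convergence is the smallest modulus among the singular points: 3/11.

The radius of convergence is 3/11.


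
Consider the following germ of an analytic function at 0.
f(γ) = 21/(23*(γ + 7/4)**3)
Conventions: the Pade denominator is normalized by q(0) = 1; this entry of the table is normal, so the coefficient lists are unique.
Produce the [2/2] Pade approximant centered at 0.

Taylor coefficients needed (expand at 0): a_0 = 192/1127, a_1 = -2304/7889, a_2 = 18432/55223, a_3 = -122880/386561, a_4 = 737280/2705927.
Write the denominator as Q(γ) = 1 + q1*γ + q2*γ^2. Requiring Q*f - P = O(γ^5) with deg P <= 2 kills the coefficients of γ^3..γ^4 in Q*f:
  γ^3: a_3 + q1*a_2 + q2*a_1 = 0, i.e. -122880/386561 + (18432/55223)*q1 + (-2304/7889)*q2 = 0.
  γ^4: a_4 + q1*a_3 + q2*a_2 = 0, i.e. 737280/2705927 + (-122880/386561)*q1 + (18432/55223)*q2 = 0.
Solving this linear system: q1 = 10/7, q2 = 80/147.
The numerator is Q*f truncated at degree 2: P0 = a_0 = 192/1127; P1 = a_1 + q1*a_0 = -384/7889; P2 = a_2 + q1*a_1 + q2*a_0 = 512/55223.

The Pade approximant has numerator coefficients [192/1127, -384/7889, 512/55223]; denominator coefficients [1, 10/7, 80/147].


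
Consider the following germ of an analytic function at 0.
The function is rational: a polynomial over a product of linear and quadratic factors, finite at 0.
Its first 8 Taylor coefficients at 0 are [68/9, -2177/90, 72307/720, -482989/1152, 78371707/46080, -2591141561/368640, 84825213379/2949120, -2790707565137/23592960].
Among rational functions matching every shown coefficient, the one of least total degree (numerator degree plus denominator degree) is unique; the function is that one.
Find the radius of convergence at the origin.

No rational of total degree below 5 reproduces all 8 coefficients; solving the [2/3] Pade equations on them gives f(φ) = (-13*φ**2/12 - 23*φ/10 + 34/27)/((φ - 1/2)*(φ**2 - 9*φ/8 - 1/3)), whose expansion matches every shown term.
Denominator factor (φ**2 - 9*φ/8 - 1/3): discriminant 499/192, real irrational roots 9/16 + (1/48)*sqrt(1497) and 9/16 - (1/48)*sqrt(1497); poles of order 1, moduli 9/16 + (1/48)*sqrt(1497) and -9/16 + (1/48)*sqrt(1497).
Denominator factor (φ - 1/2): pole of order 1 at 1/2, modulus 1/2.
The radius of convergence is the smallest modulus among the singular points: -9/16 + (1/48)*sqrt(1497).

The radius of convergence is -9/16 + (1/48)*sqrt(1497).


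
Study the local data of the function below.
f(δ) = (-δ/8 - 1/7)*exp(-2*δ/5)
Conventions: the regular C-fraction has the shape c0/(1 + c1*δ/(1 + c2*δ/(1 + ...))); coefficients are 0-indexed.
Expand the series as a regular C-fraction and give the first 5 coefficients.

Taylor coefficients (expand at 0): a_0 = -1/7, a_1 = -19/280, a_2 = 27/700, a_3 = -89/10500, a_4 = 31/26250.
c0 = a_0 = -1/7. Peel one level at a time: if S = 1 + c*δ/S' with S'(0) = 1, then c is the δ-coefficient of S and S' = c*δ/(S - 1).
S_1 = c0/f = 1 + (-19/40)*δ + (793/1600)*δ^2 + ...; c1 = -19/40.
S_2 = c1*δ/(S_1 - 1) = 1 + (793/760)*δ + (5366/27075)*δ^2 + ...; c2 = 793/760.
S_3 = c2*δ/(S_2 - 1) = 1 + (-42928/226005)*δ + (-2903456/141491025)*δ^2 + ...; c3 = -42928/226005.
S_4 = c3*δ/(S_3 - 1) = 1 + (-3447854/31914285)*δ + ...; c4 = -3447854/31914285.

The regular C-fraction coefficients are [-1/7, -19/40, 793/760, -42928/226005, -3447854/31914285].


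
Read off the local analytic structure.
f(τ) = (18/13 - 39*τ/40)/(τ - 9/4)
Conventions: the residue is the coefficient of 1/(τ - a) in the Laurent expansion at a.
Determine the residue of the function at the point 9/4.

At the order-1 pole 9/4 set g(τ) = (τ - (9/4))*f(τ) = 18/13 - 39*τ/40.
Simple pole: residue = g(a) at a = 9/4, which is -1683/2080.

The residue is -1683/2080.


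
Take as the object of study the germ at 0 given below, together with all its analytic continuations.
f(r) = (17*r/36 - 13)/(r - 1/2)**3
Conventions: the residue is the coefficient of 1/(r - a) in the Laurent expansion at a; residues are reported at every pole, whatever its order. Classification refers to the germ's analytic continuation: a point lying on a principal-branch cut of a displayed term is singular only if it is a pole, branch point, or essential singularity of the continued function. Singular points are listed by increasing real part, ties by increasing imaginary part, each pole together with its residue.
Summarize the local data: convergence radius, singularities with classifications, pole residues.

Denominator factor (r - 1/2)^3: pole of order 3 at 1/2, modulus 1/2.
The radius of convergence is the smallest modulus among the singular points: 1/2.
At the order-3 pole 1/2 set g(r) = (r - (1/2))^3*f(r) = 17*r/36 - 13.
Order-3 pole: residue = g''(a)/2; g''(1/2) = 0, so the residue is 0.

Radius of convergence at 0: 1/2.
At 1/2: a pole of order 3; residue 0.


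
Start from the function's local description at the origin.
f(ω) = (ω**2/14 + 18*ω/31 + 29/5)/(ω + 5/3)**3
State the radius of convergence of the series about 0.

Denominator factor (ω + 5/3)^3: pole of order 3 at -5/3, modulus 5/3.
The radius of convergence is the smallest modulus among the singular points: 5/3.

The radius of convergence is 5/3.


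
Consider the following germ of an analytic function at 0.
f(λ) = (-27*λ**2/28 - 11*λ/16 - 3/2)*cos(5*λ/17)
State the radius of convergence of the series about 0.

The factor cos(5*λ/17) is entire and contributes no finite singular point.
The polynomial part has no poles.
No finite singular points: the Taylor series at 0 converges everywhere.

The radius of convergence is infinite.


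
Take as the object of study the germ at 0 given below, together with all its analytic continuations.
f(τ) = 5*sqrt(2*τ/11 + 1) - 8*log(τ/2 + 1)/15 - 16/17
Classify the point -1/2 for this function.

The point is a regular point.

There is no denominator, hence no pole anywhere.
Branch term log(1 - τ/(-2)): argument at -1/2 is 3/4, nonzero, so -1/2 is not its branch point (a point on a principal cut is still regular for the continued germ).
Branch term sqrt(1 - τ/(-11/2)): argument at -1/2 is 10/11, nonzero, so -1/2 is not its branch point (a point on a principal cut is still regular for the continued germ).
So the germ continues analytically to -1/2.


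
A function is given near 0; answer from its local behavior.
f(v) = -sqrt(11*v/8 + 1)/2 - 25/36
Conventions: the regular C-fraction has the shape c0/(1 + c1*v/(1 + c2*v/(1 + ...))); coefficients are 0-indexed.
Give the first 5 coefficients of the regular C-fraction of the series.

The regular C-fraction coefficients are [-43/36, -99/344, 869/1376, 473/2528, 1265/2528].

Taylor coefficients (expand at 0): a_0 = -43/36, a_1 = -11/32, a_2 = 121/1024, a_3 = -1331/16384, a_4 = 73205/1048576.
c0 = a_0 = -43/36. Peel one level at a time: if S = 1 + c*v/S' with S'(0) = 1, then c is the v-coefficient of S and S' = c*v/(S - 1).
S_1 = c0/f = 1 + (-99/344)*v + (86031/473344)*v^2 + ...; c1 = -99/344.
S_2 = c1*v/(S_1 - 1) = 1 + (869/1376)*v + (-121/1024)*v^2 + ...; c2 = 869/1376.
S_3 = c2*v/(S_2 - 1) = 1 + (473/2528)*v + (-598345/6390784)*v^2 + ...; c3 = 473/2528.
S_4 = c3*v/(S_3 - 1) = 1 + (1265/2528)*v + ...; c4 = 1265/2528.


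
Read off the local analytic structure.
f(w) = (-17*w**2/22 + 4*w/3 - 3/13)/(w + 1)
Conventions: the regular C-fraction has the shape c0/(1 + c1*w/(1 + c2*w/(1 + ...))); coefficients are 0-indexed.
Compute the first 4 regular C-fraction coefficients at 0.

The regular C-fraction coefficients are [-3/13, 61/9, -63817/12078, 920295/6587878].

Taylor coefficients (expand at 0): a_0 = -3/13, a_1 = 61/39, a_2 = -2005/858, a_3 = 2005/858.
c0 = a_0 = -3/13. Peel one level at a time: if S = 1 + c*w/S' with S'(0) = 1, then c is the w-coefficient of S and S' = c*w/(S - 1).
S_1 = c0/f = 1 + (61/9)*w + (63817/1782)*w^2 + ...; c1 = 61/9.
S_2 = c1*w/(S_1 - 1) = 1 + (-63817/12078)*w + (1329315/1800964)*w^2 + ...; c2 = -63817/12078.
S_3 = c2*w/(S_2 - 1) = 1 + (920295/6587878)*w + ...; c3 = 920295/6587878.


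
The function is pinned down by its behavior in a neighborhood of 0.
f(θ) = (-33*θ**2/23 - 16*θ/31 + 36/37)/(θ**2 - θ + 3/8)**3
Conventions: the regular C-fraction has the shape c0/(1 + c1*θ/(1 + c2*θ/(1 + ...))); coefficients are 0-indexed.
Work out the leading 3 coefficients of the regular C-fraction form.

The regular C-fraction coefficients are [2048/111, -2084/279, 192251597/53492112].

Taylor coefficients (expand at 0): a_0 = 2048/111, a_1 = 4268032/30969, a_2 = 380439040/712287.
c0 = a_0 = 2048/111. Peel one level at a time: if S = 1 + c*θ/S' with S'(0) = 1, then c is the θ-coefficient of S and S' = c*θ/(S - 1).
S_1 = c0/f = 1 + (-2084/279)*θ + (192251597/7161372)*θ^2 + ...; c1 = -2084/279.
S_2 = c1*θ/(S_1 - 1) = 1 + (192251597/53492112)*θ + ...; c2 = 192251597/53492112.


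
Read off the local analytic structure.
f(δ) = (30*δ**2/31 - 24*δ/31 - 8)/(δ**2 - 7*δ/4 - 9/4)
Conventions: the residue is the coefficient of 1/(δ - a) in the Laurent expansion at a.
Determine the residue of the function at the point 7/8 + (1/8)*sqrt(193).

The residue is 57/124 - (2489/23932)*sqrt(193).

The factor δ**2 - 7*δ/4 - 9/4 splits as (δ - a)(δ - a') with a = 7/8 + (1/8)*sqrt(193), a' = 7/8 - (1/8)*sqrt(193). At the order-1 pole a set g(δ) = (δ - a)*f(δ) = [30*δ**2/31 - 24*δ/31 - 8] / (δ - a').
Simple pole: residue = g(a) at a = 7/8 + (1/8)*sqrt(193), which is 57/124 - (2489/23932)*sqrt(193).


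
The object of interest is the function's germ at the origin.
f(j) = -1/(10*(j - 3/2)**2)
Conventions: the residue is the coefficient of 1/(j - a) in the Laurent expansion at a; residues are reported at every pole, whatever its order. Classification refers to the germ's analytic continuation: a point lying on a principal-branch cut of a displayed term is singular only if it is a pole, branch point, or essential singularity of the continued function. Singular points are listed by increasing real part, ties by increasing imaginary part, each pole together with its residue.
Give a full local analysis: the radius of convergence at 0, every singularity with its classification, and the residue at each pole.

Denominator factor (j - 3/2)^2: pole of order 2 at 3/2, modulus 3/2.
The radius of convergence is the smallest modulus among the singular points: 3/2.
At the order-2 pole 3/2 set g(j) = (j - (3/2))^2*f(j) = -1/10.
Order-2 pole: residue = g'(a); g'(3/2) = 0, so the residue is 0.

Radius of convergence at 0: 3/2.
At 3/2: a pole of order 2; residue 0.


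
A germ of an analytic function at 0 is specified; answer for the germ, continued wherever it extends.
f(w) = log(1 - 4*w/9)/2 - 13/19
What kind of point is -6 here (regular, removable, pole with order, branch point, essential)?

There is no denominator, hence no pole anywhere.
Branch term log(1 - w/(9/4)): argument at -6 is 11/3, nonzero, so -6 is not its branch point (a point on a principal cut is still regular for the continued germ).
So the germ continues analytically to -6.

The point is a regular point.


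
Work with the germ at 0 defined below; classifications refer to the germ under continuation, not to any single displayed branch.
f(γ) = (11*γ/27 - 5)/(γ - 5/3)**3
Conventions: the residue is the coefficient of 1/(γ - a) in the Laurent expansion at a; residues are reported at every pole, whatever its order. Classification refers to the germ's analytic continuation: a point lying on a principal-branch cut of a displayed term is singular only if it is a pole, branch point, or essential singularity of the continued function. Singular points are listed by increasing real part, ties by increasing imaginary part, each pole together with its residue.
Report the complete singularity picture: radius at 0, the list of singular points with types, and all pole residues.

Denominator factor (γ - 5/3)^3: pole of order 3 at 5/3, modulus 5/3.
The radius of convergence is the smallest modulus among the singular points: 5/3.
At the order-3 pole 5/3 set g(γ) = (γ - (5/3))^3*f(γ) = 11*γ/27 - 5.
Order-3 pole: residue = g''(a)/2; g''(5/3) = 0, so the residue is 0.

Radius of convergence at 0: 5/3.
At 5/3: a pole of order 3; residue 0.


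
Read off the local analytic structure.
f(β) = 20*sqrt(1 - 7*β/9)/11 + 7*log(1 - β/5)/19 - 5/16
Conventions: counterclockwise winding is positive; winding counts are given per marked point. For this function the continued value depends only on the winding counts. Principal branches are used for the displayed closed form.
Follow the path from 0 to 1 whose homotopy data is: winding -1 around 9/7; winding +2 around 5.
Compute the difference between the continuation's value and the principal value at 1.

The rational part is single-valued and drops out of the difference; each branch term changes only by its own monodromy.
(20/11)*sqrt(1 - β/(9/7)): winding -1 is odd, the square root flips sign, contributing -2*(20/11)*sqrt(1 - (1)/(9/7)) = -2*(20/11)*sqrt(2/9) = -(40/33)*sqrt(2).
(7/19)*log(1 - β/(5)): each positive loop around 5 adds 2*pi*i to the log, so winding +2 contributes (7/19)*(2)*2*pi*i = (28/19)*pi*i.
Summing the contributions at β = 1 gives (-(40/33)*sqrt(2)) + ((28/19)*pi)*i.

Continued minus principal equals (-(40/33)*sqrt(2)) + ((28/19)*pi)*i.


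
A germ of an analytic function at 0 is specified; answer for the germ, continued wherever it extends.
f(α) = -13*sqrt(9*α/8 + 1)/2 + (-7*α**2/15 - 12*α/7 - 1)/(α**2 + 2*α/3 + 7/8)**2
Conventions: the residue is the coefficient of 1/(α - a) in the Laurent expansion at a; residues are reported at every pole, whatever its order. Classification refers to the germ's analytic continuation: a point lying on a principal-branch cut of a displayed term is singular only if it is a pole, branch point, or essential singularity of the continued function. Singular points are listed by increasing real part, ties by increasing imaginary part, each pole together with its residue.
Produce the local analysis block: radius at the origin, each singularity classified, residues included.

Radius of convergence at 0: 8/9.
At -8/9: an algebraic (square-root) branch point.
At (-1/3) - ((1/12)*sqrt(110))*i: a pole of order 2; residue -((6327/211750)*sqrt(110))*i.
At (-1/3) + ((1/12)*sqrt(110))*i: a pole of order 2; residue ((6327/211750)*sqrt(110))*i.

Denominator factor (α**2 + 2*α/3 + 7/8)^2: discriminant -55/18, complex-conjugate roots (-1/3) + ((1/12)*sqrt(110))*i and (-1/3) - ((1/12)*sqrt(110))*i; poles of order 2, moduli (1/4)*sqrt(14) and (1/4)*sqrt(14).
Branch term (-13/2)*sqrt(1 - α/(-8/9)): its argument vanishes at α = -8/9, a square-root branch point, modulus 8/9.
The radius of convergence is the smallest modulus among the singular points: 8/9.
The branch term is analytic at (-1/3) - ((1/12)*sqrt(110))*i and contributes nothing to the residue; only the rational part matters.
The factor α**2 + 2*α/3 + 7/8 splits as (α - a)(α - a') with a = (-1/3) - ((1/12)*sqrt(110))*i, a' = (-1/3) + ((1/12)*sqrt(110))*i. At the order-2 pole a set g(α) = (α - a)^2*(rational part) = [-7*α**2/15 - 12*α/7 - 1] / (α - a')^2.
Order-2 pole: residue = g'(a); g'((-1/3) - ((1/12)*sqrt(110))*i) = -((6327/211750)*sqrt(110))*i, so the residue is -((6327/211750)*sqrt(110))*i.
The branch term is analytic at (-1/3) + ((1/12)*sqrt(110))*i and contributes nothing to the residue; only the rational part matters.
The factor α**2 + 2*α/3 + 7/8 splits as (α - a)(α - a') with a = (-1/3) + ((1/12)*sqrt(110))*i, a' = (-1/3) - ((1/12)*sqrt(110))*i. At the order-2 pole a set g(α) = (α - a)^2*(rational part) = [-7*α**2/15 - 12*α/7 - 1] / (α - a')^2.
Order-2 pole: residue = g'(a); g'((-1/3) + ((1/12)*sqrt(110))*i) = ((6327/211750)*sqrt(110))*i, so the residue is ((6327/211750)*sqrt(110))*i.
List the singular points by increasing real part (a conjugate pair: the negative imaginary part first).


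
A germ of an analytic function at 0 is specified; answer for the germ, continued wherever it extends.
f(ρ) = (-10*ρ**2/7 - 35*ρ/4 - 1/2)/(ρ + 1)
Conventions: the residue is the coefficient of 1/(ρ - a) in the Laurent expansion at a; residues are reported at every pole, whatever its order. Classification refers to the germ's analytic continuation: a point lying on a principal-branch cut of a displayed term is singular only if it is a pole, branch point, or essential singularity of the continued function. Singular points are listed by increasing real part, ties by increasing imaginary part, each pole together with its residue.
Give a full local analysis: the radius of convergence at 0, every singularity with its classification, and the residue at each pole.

Radius of convergence at 0: 1.
At -1: a pole of order 1; residue 191/28.

Denominator factor (ρ + 1): pole of order 1 at -1, modulus 1.
The radius of convergence is the smallest modulus among the singular points: 1.
At the order-1 pole -1 set g(ρ) = (ρ - (-1))*f(ρ) = -10*ρ**2/7 - 35*ρ/4 - 1/2.
Simple pole: residue = g(a) at a = -1, which is 191/28.


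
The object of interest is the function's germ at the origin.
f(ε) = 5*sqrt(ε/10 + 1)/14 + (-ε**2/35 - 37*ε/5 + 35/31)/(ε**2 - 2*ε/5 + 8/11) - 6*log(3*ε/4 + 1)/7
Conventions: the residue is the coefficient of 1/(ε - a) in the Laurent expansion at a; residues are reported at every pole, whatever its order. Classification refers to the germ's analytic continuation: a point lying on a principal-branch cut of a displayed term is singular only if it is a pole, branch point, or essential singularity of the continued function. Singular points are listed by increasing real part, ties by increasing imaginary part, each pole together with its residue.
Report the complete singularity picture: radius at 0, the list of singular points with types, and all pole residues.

Denominator factor (ε**2 - 2*ε/5 + 8/11): discriminant -756/275, complex-conjugate roots (1/5) + ((3/55)*sqrt(231))*i and (1/5) - ((3/55)*sqrt(231))*i; poles of order 1, moduli (2/11)*sqrt(22) and (2/11)*sqrt(22).
Branch term (-6/7)*log(1 - ε/(-4/3)): its argument vanishes at ε = -4/3, a logarithmic branch point, modulus 4/3.
Branch term (5/14)*sqrt(1 - ε/(-10)): its argument vanishes at ε = -10, a square-root branch point, modulus 10.
The radius of convergence is the smallest modulus among the singular points: (2/11)*sqrt(22).
The branch terms are analytic at (1/5) - ((3/55)*sqrt(231))*i and contribute nothing to the residue; only the rational part matters.
The factor ε**2 - 2*ε/5 + 8/11 splits as (ε - a)(ε - a') with a = (1/5) - ((3/55)*sqrt(231))*i, a' = (1/5) + ((3/55)*sqrt(231))*i. At the order-1 pole a set g(ε) = (ε - a)*(rational part) = [-ε**2/35 - 37*ε/5 + 35/31] / (ε - a').
Simple pole: residue = g(a) at a = (1/5) - ((3/55)*sqrt(231))*i, which is (-1297/350) - ((49601/3759525)*sqrt(231))*i.
The branch terms are analytic at (1/5) + ((3/55)*sqrt(231))*i and contribute nothing to the residue; only the rational part matters.
The factor ε**2 - 2*ε/5 + 8/11 splits as (ε - a)(ε - a') with a = (1/5) + ((3/55)*sqrt(231))*i, a' = (1/5) - ((3/55)*sqrt(231))*i. At the order-1 pole a set g(ε) = (ε - a)*(rational part) = [-ε**2/35 - 37*ε/5 + 35/31] / (ε - a').
Simple pole: residue = g(a) at a = (1/5) + ((3/55)*sqrt(231))*i, which is (-1297/350) + ((49601/3759525)*sqrt(231))*i.
List the singular points by increasing real part (a conjugate pair: the negative imaginary part first).

Radius of convergence at 0: (2/11)*sqrt(22).
At -10: an algebraic (square-root) branch point.
At -4/3: a logarithmic branch point.
At (1/5) - ((3/55)*sqrt(231))*i: a pole of order 1; residue (-1297/350) - ((49601/3759525)*sqrt(231))*i.
At (1/5) + ((3/55)*sqrt(231))*i: a pole of order 1; residue (-1297/350) + ((49601/3759525)*sqrt(231))*i.


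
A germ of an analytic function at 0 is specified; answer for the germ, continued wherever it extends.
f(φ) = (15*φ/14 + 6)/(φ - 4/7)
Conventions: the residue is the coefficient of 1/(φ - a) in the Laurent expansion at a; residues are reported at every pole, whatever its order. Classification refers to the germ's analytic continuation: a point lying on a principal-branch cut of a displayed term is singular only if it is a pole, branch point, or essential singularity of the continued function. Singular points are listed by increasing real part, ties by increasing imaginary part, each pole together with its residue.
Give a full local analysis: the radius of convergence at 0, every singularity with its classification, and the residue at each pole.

Radius of convergence at 0: 4/7.
At 4/7: a pole of order 1; residue 324/49.

Denominator factor (φ - 4/7): pole of order 1 at 4/7, modulus 4/7.
The radius of convergence is the smallest modulus among the singular points: 4/7.
At the order-1 pole 4/7 set g(φ) = (φ - (4/7))*f(φ) = 15*φ/14 + 6.
Simple pole: residue = g(a) at a = 4/7, which is 324/49.


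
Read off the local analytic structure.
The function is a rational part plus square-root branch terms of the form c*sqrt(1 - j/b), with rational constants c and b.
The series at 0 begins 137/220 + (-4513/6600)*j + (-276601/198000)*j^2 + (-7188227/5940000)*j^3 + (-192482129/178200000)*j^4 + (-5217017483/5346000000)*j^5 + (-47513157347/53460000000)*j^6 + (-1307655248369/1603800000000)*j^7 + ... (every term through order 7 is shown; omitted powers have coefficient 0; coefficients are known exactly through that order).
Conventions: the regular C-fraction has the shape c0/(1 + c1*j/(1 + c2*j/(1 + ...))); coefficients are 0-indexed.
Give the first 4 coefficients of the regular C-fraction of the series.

The regular C-fraction coefficients are [137/220, 4513/4110, -9710251/3091405, 603726733075/788802529734].

Taylor coefficients (read off): a_0 = 137/220, a_1 = -4513/6600, a_2 = -276601/198000, a_3 = -7188227/5940000.
c0 = a_0 = 137/220. Peel one level at a time: if S = 1 + c*j/S' with S'(0) = 1, then c is the j-coefficient of S and S' = c*j/(S - 1).
S_1 = c0/f = 1 + (4513/4110)*j + (9710251/2815350)*j^2 + ...; c1 = 4513/4110.
S_2 = c1*j/(S_1 - 1) = 1 + (-9710251/3091405)*j + (881352895/366609042)*j^2 + ...; c2 = -9710251/3091405.
S_3 = c2*j/(S_2 - 1) = 1 + (603726733075/788802529734)*j + ...; c3 = 603726733075/788802529734.


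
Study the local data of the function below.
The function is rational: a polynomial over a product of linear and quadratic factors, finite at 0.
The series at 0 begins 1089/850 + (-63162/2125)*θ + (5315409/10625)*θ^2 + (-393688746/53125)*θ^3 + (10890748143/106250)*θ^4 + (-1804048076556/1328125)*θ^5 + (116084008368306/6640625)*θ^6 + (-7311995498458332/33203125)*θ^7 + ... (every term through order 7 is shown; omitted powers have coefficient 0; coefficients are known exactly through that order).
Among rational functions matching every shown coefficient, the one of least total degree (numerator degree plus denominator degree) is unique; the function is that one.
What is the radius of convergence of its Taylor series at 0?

The radius of convergence is 1/11.

No rational of total degree below 4 reproduces all 8 coefficients; solving the [0/4] Pade equations on them gives f(θ) = 1/(34*(θ + 1/11)**2*(θ + 5/3)**2), whose expansion matches every shown term.
Denominator factor (θ + 1/11)^2: pole of order 2 at -1/11, modulus 1/11.
Denominator factor (θ + 5/3)^2: pole of order 2 at -5/3, modulus 5/3.
The radius of convergence is the smallest modulus among the singular points: 1/11.


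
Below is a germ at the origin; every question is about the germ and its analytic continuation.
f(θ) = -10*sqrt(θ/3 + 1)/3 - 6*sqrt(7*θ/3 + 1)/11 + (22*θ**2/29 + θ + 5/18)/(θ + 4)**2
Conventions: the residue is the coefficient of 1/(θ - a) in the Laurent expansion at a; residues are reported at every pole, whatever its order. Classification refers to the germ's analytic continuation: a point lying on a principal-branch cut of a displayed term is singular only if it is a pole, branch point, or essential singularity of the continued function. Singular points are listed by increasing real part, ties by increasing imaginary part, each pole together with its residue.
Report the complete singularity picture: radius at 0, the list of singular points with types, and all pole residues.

Radius of convergence at 0: 3/7.
At -4: a pole of order 2; residue -147/29.
At -3: an algebraic (square-root) branch point.
At -3/7: an algebraic (square-root) branch point.

Denominator factor (θ + 4)^2: pole of order 2 at -4, modulus 4.
Branch term (-10/3)*sqrt(1 - θ/(-3)): its argument vanishes at θ = -3, a square-root branch point, modulus 3.
Branch term (-6/11)*sqrt(1 - θ/(-3/7)): its argument vanishes at θ = -3/7, a square-root branch point, modulus 3/7.
The radius of convergence is the smallest modulus among the singular points: 3/7.
The branch terms are analytic at -4 and contribute nothing to the residue; only the rational part matters.
At the order-2 pole -4 set g(θ) = (θ - (-4))^2*(rational part) = 22*θ**2/29 + θ + 5/18.
Order-2 pole: residue = g'(a); g'(-4) = -147/29, so the residue is -147/29.
List the singular points by increasing real part (a conjugate pair: the negative imaginary part first).


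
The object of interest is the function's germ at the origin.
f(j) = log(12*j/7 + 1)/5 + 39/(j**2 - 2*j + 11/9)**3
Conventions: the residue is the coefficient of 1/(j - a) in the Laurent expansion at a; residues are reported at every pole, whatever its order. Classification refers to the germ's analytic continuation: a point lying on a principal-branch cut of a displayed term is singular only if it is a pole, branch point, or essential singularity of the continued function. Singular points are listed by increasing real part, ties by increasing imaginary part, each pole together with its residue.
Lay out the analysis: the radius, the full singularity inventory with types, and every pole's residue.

Denominator factor (j**2 - 2*j + 11/9)^3: discriminant -8/9, complex-conjugate roots (1) + ((1/3)*sqrt(2))*i and (1) - ((1/3)*sqrt(2))*i; poles of order 3, moduli (1/3)*sqrt(11) and (1/3)*sqrt(11).
Branch term (1/5)*log(1 - j/(-7/12)): its argument vanishes at j = -7/12, a logarithmic branch point, modulus 7/12.
The radius of convergence is the smallest modulus among the singular points: 7/12.
The branch term is analytic at (1) - ((1/3)*sqrt(2))*i and contributes nothing to the residue; only the rational part matters.
The factor j**2 - 2*j + 11/9 splits as (j - a)(j - a') with a = (1) - ((1/3)*sqrt(2))*i, a' = (1) + ((1/3)*sqrt(2))*i. At the order-3 pole a set g(j) = (j - a)^3*(rational part) = [39] / (j - a')^3.
Order-3 pole: residue = g''(a)/2; g''((1) - ((1/3)*sqrt(2))*i) = ((28431/64)*sqrt(2))*i, so the residue is ((28431/128)*sqrt(2))*i.
The branch term is analytic at (1) + ((1/3)*sqrt(2))*i and contributes nothing to the residue; only the rational part matters.
The factor j**2 - 2*j + 11/9 splits as (j - a)(j - a') with a = (1) + ((1/3)*sqrt(2))*i, a' = (1) - ((1/3)*sqrt(2))*i. At the order-3 pole a set g(j) = (j - a)^3*(rational part) = [39] / (j - a')^3.
Order-3 pole: residue = g''(a)/2; g''((1) + ((1/3)*sqrt(2))*i) = -((28431/64)*sqrt(2))*i, so the residue is -((28431/128)*sqrt(2))*i.
List the singular points by increasing real part (a conjugate pair: the negative imaginary part first).

Radius of convergence at 0: 7/12.
At -7/12: a logarithmic branch point.
At (1) - ((1/3)*sqrt(2))*i: a pole of order 3; residue ((28431/128)*sqrt(2))*i.
At (1) + ((1/3)*sqrt(2))*i: a pole of order 3; residue -((28431/128)*sqrt(2))*i.


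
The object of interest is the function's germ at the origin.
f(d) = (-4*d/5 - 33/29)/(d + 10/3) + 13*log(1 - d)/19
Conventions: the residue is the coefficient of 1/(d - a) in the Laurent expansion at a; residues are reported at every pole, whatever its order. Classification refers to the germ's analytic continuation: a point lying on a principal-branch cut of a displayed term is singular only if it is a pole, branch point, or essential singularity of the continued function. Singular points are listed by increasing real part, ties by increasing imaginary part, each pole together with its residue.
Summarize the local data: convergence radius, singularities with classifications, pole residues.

Denominator factor (d + 10/3): pole of order 1 at -10/3, modulus 10/3.
Branch term (13/19)*log(1 - d/(1)): its argument vanishes at d = 1, a logarithmic branch point, modulus 1.
The radius of convergence is the smallest modulus among the singular points: 1.
The branch term is analytic at -10/3 and contributes nothing to the residue; only the rational part matters.
At the order-1 pole -10/3 set g(d) = (d - (-10/3))*(rational part) = -4*d/5 - 33/29.
Simple pole: residue = g(a) at a = -10/3, which is 133/87.
List the singular points by increasing real part (a conjugate pair: the negative imaginary part first).

Radius of convergence at 0: 1.
At -10/3: a pole of order 1; residue 133/87.
At 1: a logarithmic branch point.


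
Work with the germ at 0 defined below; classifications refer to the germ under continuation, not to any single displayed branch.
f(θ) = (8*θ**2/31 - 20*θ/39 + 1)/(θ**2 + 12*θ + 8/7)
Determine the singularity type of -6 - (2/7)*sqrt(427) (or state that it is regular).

The denominator factor θ**2 + 12*θ + 8/7 vanishes at -6 - (2/7)*sqrt(427) and appears to the power 1; the numerator there equals 2035/91 + (8728/8463)*sqrt(427), nonzero, and no other factor vanishes.
Hence a pole whose order is the multiplicity, 1.

The point is a pole of order 1.


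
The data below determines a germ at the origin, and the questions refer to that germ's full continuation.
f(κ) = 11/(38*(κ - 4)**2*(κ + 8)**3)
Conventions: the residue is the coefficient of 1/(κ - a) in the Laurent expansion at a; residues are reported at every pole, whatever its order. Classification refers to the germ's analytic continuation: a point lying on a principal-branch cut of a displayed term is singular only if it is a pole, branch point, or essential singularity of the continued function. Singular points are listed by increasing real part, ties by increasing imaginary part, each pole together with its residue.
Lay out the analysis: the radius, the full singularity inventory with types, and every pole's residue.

Radius of convergence at 0: 4.
At -8: a pole of order 3; residue 11/262656.
At 4: a pole of order 2; residue -11/262656.

Denominator factor (κ + 8)^3: pole of order 3 at -8, modulus 8.
Denominator factor (κ - 4)^2: pole of order 2 at 4, modulus 4.
The radius of convergence is the smallest modulus among the singular points: 4.
At the order-3 pole -8 set g(κ) = (κ - (-8))^3*f(κ) = 11/(38*(κ - 4)**2).
Order-3 pole: residue = g''(a)/2; g''(-8) = 11/131328, so the residue is 11/262656.
At the order-2 pole 4 set g(κ) = (κ - (4))^2*f(κ) = 11/(38*(κ + 8)**3).
Order-2 pole: residue = g'(a); g'(4) = -11/262656, so the residue is -11/262656.
List the singular points by increasing real part (a conjugate pair: the negative imaginary part first).
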